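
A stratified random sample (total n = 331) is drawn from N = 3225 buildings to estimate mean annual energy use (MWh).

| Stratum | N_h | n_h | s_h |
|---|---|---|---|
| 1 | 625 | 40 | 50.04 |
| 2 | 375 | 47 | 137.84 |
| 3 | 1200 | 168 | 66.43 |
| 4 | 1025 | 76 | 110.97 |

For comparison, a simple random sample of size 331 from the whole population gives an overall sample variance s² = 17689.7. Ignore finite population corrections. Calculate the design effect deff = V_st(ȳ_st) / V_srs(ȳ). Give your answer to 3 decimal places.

deff ≈ 0.521

V̂(ȳ_st) = Σ W_h² s_h²/n_h, with W_h = N_h/N and N = 3225:
  stratum 1: (625/3225)²·50.04²/40 = 2.35112
  stratum 2: (375/3225)²·137.84²/47 = 5.46583
  stratum 3: (1200/3225)²·66.43²/168 = 3.63682
  stratum 4: (1025/3225)²·110.97²/76 = 16.3676
V_st = 27.8214
V_srs = s²/n = 17689.7/331 = 53.4432
deff = V_st / V_srs = 27.8214/53.4432 = 0.5206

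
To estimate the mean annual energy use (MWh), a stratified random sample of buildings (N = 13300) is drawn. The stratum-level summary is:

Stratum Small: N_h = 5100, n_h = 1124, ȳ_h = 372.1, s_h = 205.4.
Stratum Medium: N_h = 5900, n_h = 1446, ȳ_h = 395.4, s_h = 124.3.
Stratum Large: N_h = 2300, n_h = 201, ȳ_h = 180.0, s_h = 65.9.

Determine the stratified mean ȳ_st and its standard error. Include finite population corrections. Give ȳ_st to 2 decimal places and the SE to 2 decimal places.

ȳ_st = Σ W_h ȳ_h = (5100·372.1 + 5900·395.4 + 2300·180.0)/13300 = 349.21579
V̂(ȳ_st) = Σ W_h² (1 − n_h/N_h) s_h²/n_h, with W_h = N_h/N and N = 13300:
  stratum Small: (5100/13300)²·(1 − 1124/5100)·205.4²/1124 = 4.30277
  stratum Medium: (5900/13300)²·(1 − 1446/5900)·124.3²/1446 = 1.58735
  stratum Large: (2300/13300)²·(1 − 201/2300)·65.9²/201 = 0.589674
V̂(ȳ_st) = 6.47979
SE(ȳ_st) = √6.47979 = 2.54554

ȳ_st ≈ 349.22, SE ≈ 2.55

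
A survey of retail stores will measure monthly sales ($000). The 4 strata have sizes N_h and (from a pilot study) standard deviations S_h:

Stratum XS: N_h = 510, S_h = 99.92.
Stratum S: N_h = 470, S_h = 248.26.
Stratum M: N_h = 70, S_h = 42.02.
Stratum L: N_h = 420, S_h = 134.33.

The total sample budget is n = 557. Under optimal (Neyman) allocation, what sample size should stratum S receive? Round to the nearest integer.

Neyman allocation: n_h = n · N_h S_h / Σ N_i S_i, with n = 557.
  stratum XS: N_h·S_h = 510·99.92 = 50959.20
  stratum S: N_h·S_h = 470·248.26 = 116682.20
  stratum M: N_h·S_h = 70·42.02 = 2941.40
  stratum L: N_h·S_h = 420·134.33 = 56418.60
Σ N_h S_h = 227001.40
n for stratum S = 557·116682.20/227001.40 = 286.307 → 286

286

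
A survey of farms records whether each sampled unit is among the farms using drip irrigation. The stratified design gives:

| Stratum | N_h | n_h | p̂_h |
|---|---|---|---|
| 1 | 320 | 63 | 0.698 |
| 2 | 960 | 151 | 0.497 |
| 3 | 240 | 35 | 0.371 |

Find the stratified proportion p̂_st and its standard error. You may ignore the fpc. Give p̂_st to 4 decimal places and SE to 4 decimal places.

p̂_st ≈ 0.5194, SE ≈ 0.0314

N = 1520; stratum weights W_h = N_h/N.
p̂_st = Σ W_h p̂_h = (320·0.698 + 960·0.497 + 240·0.371)/1520 = 0.51942
V̂(p̂_st) = Σ W_h² p̂_h(1−p̂_h)/(n_h−1):
  stratum 1: (320/1520)²·0.698·0.302/62 = 0.00015069
  stratum 2: (960/1520)²·0.497·0.503/150 = 0.000664796
  stratum 3: (240/1520)²·0.371·0.629/34 = 0.000171112
V̂(p̂_st) = 0.000986598; SE = √V̂ = 0.0314102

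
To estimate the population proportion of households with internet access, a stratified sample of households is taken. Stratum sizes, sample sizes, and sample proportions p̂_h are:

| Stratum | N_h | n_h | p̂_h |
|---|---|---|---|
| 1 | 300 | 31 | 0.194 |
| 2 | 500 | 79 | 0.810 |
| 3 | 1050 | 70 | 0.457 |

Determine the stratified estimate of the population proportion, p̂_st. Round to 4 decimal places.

N = 1850; stratum weights W_h = N_h/N.
p̂_st = Σ W_h p̂_h = (300·0.194 + 500·0.810 + 1050·0.457)/1850 = 0.50976

p̂_st ≈ 0.5098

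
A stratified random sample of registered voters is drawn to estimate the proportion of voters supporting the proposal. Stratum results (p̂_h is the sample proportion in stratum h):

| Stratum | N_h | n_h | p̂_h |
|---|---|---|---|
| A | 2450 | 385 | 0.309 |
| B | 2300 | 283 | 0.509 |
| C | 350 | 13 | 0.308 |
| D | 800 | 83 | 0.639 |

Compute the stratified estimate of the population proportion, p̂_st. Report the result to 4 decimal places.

p̂_st ≈ 0.4317

N = 5900; stratum weights W_h = N_h/N.
p̂_st = Σ W_h p̂_h = (2450·0.309 + 2300·0.509 + 350·0.308 + 800·0.639)/5900 = 0.43165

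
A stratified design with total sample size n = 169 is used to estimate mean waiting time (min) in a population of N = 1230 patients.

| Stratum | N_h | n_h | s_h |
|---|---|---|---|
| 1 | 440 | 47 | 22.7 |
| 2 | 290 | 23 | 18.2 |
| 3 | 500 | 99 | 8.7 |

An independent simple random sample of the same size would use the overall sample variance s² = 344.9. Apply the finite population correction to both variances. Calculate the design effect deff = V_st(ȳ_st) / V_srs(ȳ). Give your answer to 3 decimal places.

deff ≈ 1.188

V̂(ȳ_st) = Σ W_h² (1 − n_h/N_h) s_h²/n_h, with W_h = N_h/N and N = 1230:
  stratum 1: (440/1230)²·(1 − 47/440)·22.7²/47 = 1.25311
  stratum 2: (290/1230)²·(1 − 23/290)·18.2²/23 = 0.737079
  stratum 3: (500/1230)²·(1 − 99/500)·8.7²/99 = 0.101323
V_st = 2.09151
V_srs = (1 − 169/1230)·344.9/169 = 1.76042
deff = V_st / V_srs = 2.09151/1.76042 = 1.1881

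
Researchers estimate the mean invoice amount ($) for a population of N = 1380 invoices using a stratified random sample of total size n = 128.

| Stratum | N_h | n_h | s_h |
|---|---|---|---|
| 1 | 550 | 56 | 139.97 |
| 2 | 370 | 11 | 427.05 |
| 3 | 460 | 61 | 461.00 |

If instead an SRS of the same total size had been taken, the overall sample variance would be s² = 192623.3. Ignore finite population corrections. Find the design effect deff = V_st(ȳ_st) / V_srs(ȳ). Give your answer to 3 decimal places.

V̂(ȳ_st) = Σ W_h² s_h²/n_h, with W_h = N_h/N and N = 1380:
  stratum 1: (550/1380)²·139.97²/56 = 55.5711
  stratum 2: (370/1380)²·427.05²/11 = 1191.82
  stratum 3: (460/1380)²·461.00²/61 = 387.106
V_st = 1634.5
V_srs = s²/n = 192623.3/128 = 1504.87
deff = V_st / V_srs = 1634.5/1504.87 = 1.0861

deff ≈ 1.086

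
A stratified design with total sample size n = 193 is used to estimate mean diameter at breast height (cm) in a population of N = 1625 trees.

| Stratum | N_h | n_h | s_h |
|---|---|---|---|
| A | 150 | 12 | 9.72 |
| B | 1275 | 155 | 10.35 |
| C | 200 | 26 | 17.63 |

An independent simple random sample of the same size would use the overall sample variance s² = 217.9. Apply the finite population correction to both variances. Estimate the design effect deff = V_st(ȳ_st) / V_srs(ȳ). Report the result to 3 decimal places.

V̂(ȳ_st) = Σ W_h² (1 − n_h/N_h) s_h²/n_h, with W_h = N_h/N and N = 1625:
  stratum A: (150/1625)²·(1 − 12/150)·9.72²/12 = 0.0617184
  stratum B: (1275/1625)²·(1 − 155/1275)·10.35²/155 = 0.373741
  stratum C: (200/1625)²·(1 − 26/200)·17.63²/26 = 0.157545
V_st = 0.593004
V_srs = (1 − 193/1625)·217.9/193 = 0.994923
deff = V_st / V_srs = 0.593004/0.994923 = 0.5960

deff ≈ 0.596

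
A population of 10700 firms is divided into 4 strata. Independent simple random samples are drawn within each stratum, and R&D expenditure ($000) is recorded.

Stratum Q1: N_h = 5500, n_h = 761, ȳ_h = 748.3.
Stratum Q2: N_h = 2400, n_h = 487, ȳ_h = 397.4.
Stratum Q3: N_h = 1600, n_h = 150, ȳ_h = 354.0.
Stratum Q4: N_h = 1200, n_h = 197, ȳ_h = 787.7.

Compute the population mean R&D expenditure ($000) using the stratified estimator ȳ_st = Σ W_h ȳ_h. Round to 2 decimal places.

N = Σ N_h = 10700. Stratum weights W_h = N_h/N.
ȳ_st = (5500·748.3 + 2400·397.4 + 1600·354.0 + 1200·787.7) / 10700 = 615.0514

ȳ_st ≈ 615.05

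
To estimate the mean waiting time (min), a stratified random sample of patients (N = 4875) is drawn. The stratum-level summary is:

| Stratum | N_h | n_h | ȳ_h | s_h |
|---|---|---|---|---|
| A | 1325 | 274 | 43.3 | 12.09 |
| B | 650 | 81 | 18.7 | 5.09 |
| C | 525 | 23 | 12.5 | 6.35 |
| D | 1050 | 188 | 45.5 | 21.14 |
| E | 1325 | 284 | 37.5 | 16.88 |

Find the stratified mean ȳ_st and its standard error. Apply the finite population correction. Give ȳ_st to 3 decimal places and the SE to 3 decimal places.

ȳ_st = Σ W_h ȳ_h = (1325·43.3 + 650·18.7 + 525·12.5 + 1050·45.5 + 1325·37.5)/4875 = 35.60051
V̂(ȳ_st) = Σ W_h² (1 − n_h/N_h) s_h²/n_h, with W_h = N_h/N and N = 4875:
  stratum A: (1325/4875)²·(1 − 274/1325)·12.09²/274 = 0.0312587
  stratum B: (650/4875)²·(1 − 81/650)·5.09²/81 = 0.00497768
  stratum C: (525/4875)²·(1 − 23/525)·6.35²/23 = 0.0194417
  stratum D: (1050/4875)²·(1 − 188/1050)·21.14²/188 = 0.0905314
  stratum E: (1325/4875)²·(1 − 284/1325)·16.88²/284 = 0.0582296
V̂(ȳ_st) = 0.204439
SE(ȳ_st) = √0.204439 = 0.452149

ȳ_st ≈ 35.601, SE ≈ 0.452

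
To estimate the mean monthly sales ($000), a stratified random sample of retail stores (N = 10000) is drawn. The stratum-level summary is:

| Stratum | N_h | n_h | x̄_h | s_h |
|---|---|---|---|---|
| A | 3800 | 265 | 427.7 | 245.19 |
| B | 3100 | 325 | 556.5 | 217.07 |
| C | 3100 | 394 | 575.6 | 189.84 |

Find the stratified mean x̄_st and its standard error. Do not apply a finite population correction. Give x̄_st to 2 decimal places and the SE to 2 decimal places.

x̄_st = Σ W_h x̄_h = (3800·427.7 + 3100·556.5 + 3100·575.6)/10000 = 513.47700
V̂(x̄_st) = Σ W_h² s_h²/n_h, with W_h = N_h/N and N = 10000:
  stratum A: (3800/10000)²·245.19²/265 = 32.7587
  stratum B: (3100/10000)²·217.07²/325 = 13.9328
  stratum C: (3100/10000)²·189.84²/394 = 8.79028
V̂(x̄_st) = 55.4818
SE(x̄_st) = √55.4818 = 7.44861

x̄_st ≈ 513.48, SE ≈ 7.45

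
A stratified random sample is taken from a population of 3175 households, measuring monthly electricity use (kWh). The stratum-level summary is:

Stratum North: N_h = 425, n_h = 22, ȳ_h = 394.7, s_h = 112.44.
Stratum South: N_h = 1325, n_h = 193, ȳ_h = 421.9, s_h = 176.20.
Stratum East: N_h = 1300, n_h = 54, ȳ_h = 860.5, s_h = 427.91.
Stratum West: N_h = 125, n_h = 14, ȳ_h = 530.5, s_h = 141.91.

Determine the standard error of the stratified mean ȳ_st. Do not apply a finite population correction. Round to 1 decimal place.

SE(ȳ_st) ≈ 24.7

V̂(ȳ_st) = Σ W_h² s_h²/n_h, with W_h = N_h/N and N = 3175:
  stratum North: (425/3175)²·112.44²/22 = 10.297
  stratum South: (1325/3175)²·176.20²/193 = 28.0155
  stratum East: (1300/3175)²·427.91²/54 = 568.474
  stratum West: (125/3175)²·141.91²/14 = 2.22962
V̂(ȳ_st) = 609.016
SE(ȳ_st) = √609.016 = 24.6782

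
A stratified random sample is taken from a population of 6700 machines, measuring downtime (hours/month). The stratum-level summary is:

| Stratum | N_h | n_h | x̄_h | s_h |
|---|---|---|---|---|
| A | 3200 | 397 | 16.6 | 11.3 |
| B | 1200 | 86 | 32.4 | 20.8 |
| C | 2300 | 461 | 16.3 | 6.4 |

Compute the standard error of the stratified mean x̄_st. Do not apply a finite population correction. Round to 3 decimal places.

V̂(x̄_st) = Σ W_h² s_h²/n_h, with W_h = N_h/N and N = 6700:
  stratum A: (3200/6700)²·11.3²/397 = 0.0733697
  stratum B: (1200/6700)²·20.8²/86 = 0.161377
  stratum C: (2300/6700)²·6.4²/461 = 0.0104704
V̂(x̄_st) = 0.245217
SE(x̄_st) = √0.245217 = 0.495194

SE(x̄_st) ≈ 0.495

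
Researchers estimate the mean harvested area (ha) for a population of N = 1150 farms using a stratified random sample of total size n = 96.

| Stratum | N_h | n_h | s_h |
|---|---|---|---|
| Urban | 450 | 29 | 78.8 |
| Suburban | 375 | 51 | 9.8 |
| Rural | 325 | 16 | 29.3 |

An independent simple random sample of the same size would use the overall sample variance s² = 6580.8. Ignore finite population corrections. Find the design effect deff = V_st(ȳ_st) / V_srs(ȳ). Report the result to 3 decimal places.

deff ≈ 0.544

V̂(ȳ_st) = Σ W_h² s_h²/n_h, with W_h = N_h/N and N = 1150:
  stratum Urban: (450/1150)²·78.8²/29 = 32.7856
  stratum Suburban: (375/1150)²·9.8²/51 = 0.200239
  stratum Rural: (325/1150)²·29.3²/16 = 4.28535
V_st = 37.2712
V_srs = s²/n = 6580.8/96 = 68.55
deff = V_st / V_srs = 37.2712/68.55 = 0.5437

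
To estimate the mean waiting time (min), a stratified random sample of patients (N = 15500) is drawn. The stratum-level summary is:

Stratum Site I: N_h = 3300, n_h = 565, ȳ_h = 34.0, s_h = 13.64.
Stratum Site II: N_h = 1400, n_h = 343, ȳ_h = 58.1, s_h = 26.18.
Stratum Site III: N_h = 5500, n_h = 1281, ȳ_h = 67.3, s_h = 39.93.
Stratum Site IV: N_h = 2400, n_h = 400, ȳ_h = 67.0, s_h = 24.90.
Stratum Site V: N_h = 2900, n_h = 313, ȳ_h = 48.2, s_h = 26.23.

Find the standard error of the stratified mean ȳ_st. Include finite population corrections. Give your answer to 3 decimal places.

V̂(ȳ_st) = Σ W_h² (1 − n_h/N_h) s_h²/n_h, with W_h = N_h/N and N = 15500:
  stratum Site I: (3300/15500)²·(1 − 565/3300)·13.64²/565 = 0.0123705
  stratum Site II: (1400/15500)²·(1 − 343/1400)·26.18²/343 = 0.0123079
  stratum Site III: (5500/15500)²·(1 − 1281/5500)·39.93²/1281 = 0.120215
  stratum Site IV: (2400/15500)²·(1 − 400/2400)·24.90²/400 = 0.0309682
  stratum Site V: (2900/15500)²·(1 − 313/2900)·26.23²/313 = 0.0686409
V̂(ȳ_st) = 0.244503
SE(ȳ_st) = √0.244503 = 0.494472

SE(ȳ_st) ≈ 0.494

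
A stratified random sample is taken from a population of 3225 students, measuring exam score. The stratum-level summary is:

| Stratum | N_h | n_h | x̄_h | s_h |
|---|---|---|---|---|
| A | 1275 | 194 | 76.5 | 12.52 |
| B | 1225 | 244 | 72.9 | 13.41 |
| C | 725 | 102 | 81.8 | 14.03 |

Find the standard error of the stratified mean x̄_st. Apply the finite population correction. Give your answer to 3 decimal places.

SE(x̄_st) ≈ 0.525

V̂(x̄_st) = Σ W_h² (1 − n_h/N_h) s_h²/n_h, with W_h = N_h/N and N = 3225:
  stratum A: (1275/3225)²·(1 − 194/1275)·12.52²/194 = 0.107074
  stratum B: (1225/3225)²·(1 − 244/1225)·13.41²/244 = 0.0851556
  stratum C: (725/3225)²·(1 − 102/725)·14.03²/102 = 0.0838073
V̂(x̄_st) = 0.276037
SE(x̄_st) = √0.276037 = 0.525392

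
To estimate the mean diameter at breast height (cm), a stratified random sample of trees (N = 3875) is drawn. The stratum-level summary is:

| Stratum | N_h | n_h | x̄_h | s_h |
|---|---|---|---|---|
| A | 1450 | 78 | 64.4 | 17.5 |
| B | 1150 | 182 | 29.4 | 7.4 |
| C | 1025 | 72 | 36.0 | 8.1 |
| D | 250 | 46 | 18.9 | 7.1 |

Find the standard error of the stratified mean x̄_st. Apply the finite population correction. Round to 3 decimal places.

SE(x̄_st) ≈ 0.778

V̂(x̄_st) = Σ W_h² (1 − n_h/N_h) s_h²/n_h, with W_h = N_h/N and N = 3875:
  stratum A: (1450/3875)²·(1 − 78/1450)·17.5²/78 = 0.520188
  stratum B: (1150/3875)²·(1 − 182/1150)·7.4²/182 = 0.022306
  stratum C: (1025/3875)²·(1 − 72/1025)·8.1²/72 = 0.0592804
  stratum D: (250/3875)²·(1 − 46/250)·7.1²/46 = 0.00372208
V̂(x̄_st) = 0.605496
SE(x̄_st) = √0.605496 = 0.778136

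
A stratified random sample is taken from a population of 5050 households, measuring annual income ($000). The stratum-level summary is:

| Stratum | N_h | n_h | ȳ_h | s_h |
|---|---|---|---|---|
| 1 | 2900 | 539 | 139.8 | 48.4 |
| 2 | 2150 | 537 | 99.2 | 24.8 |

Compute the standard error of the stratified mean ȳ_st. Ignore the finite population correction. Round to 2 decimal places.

V̂(ȳ_st) = Σ W_h² s_h²/n_h, with W_h = N_h/N and N = 5050:
  stratum 1: (2900/5050)²·48.4²/539 = 1.43323
  stratum 2: (2150/5050)²·24.8²/537 = 0.207598
V̂(ȳ_st) = 1.64083
SE(ȳ_st) = √1.64083 = 1.28095

SE(ȳ_st) ≈ 1.28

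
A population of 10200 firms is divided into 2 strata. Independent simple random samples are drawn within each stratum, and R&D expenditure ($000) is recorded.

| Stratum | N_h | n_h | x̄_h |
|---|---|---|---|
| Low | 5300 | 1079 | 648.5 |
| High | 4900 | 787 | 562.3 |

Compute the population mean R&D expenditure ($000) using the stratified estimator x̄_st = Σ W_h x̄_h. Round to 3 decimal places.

x̄_st ≈ 607.090

N = Σ N_h = 10200. Stratum weights W_h = N_h/N.
x̄_st = (5300·648.5 + 4900·562.3) / 10200 = 607.09020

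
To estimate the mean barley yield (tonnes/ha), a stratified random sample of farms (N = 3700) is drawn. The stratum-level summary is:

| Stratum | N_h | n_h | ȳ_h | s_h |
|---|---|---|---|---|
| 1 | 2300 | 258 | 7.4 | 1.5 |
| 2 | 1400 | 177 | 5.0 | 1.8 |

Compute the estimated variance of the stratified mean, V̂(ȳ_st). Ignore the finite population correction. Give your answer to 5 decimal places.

V̂(ȳ_st) ≈ 0.00599

V̂(ȳ_st) = Σ W_h² s_h²/n_h, with W_h = N_h/N and N = 3700:
  stratum 1: (2300/3700)²·1.5²/258 = 0.00336988
  stratum 2: (1400/3700)²·1.8²/177 = 0.00262074
V̂(ȳ_st) = 0.00599063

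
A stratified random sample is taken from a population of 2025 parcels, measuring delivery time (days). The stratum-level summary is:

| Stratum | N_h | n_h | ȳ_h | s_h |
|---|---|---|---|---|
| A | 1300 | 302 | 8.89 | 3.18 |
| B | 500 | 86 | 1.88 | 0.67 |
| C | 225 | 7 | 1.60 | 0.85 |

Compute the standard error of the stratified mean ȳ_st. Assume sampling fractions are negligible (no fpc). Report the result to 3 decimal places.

SE(ȳ_st) ≈ 0.124

V̂(ȳ_st) = Σ W_h² s_h²/n_h, with W_h = N_h/N and N = 2025:
  stratum A: (1300/2025)²·3.18²/302 = 0.0138002
  stratum B: (500/2025)²·0.67²/86 = 0.00031823
  stratum C: (225/2025)²·0.85²/7 = 0.00127425
V̂(ȳ_st) = 0.0153926
SE(ȳ_st) = √0.0153926 = 0.124067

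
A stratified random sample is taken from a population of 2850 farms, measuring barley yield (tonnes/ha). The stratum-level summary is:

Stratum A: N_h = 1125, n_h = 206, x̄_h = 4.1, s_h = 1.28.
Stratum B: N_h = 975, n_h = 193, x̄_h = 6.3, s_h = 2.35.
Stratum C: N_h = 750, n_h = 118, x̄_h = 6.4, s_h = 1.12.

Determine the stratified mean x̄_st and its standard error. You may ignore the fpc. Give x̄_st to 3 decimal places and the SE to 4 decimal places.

x̄_st ≈ 5.458, SE ≈ 0.0730

x̄_st = Σ W_h x̄_h = (1125·4.1 + 975·6.3 + 750·6.4)/2850 = 5.45789
V̂(x̄_st) = Σ W_h² s_h²/n_h, with W_h = N_h/N and N = 2850:
  stratum A: (1125/2850)²·1.28²/206 = 0.00123928
  stratum B: (975/2850)²·2.35²/193 = 0.00334887
  stratum C: (750/2850)²·1.12²/118 = 0.000736185
V̂(x̄_st) = 0.00532433
SE(x̄_st) = √0.00532433 = 0.072968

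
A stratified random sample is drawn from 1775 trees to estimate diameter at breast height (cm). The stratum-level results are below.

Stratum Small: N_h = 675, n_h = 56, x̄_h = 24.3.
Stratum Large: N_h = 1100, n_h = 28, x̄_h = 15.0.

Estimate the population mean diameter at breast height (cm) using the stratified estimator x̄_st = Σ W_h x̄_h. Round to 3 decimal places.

N = Σ N_h = 1775. Stratum weights W_h = N_h/N.
x̄_st = (675·24.3 + 1100·15.0) / 1775 = 18.53662

x̄_st ≈ 18.537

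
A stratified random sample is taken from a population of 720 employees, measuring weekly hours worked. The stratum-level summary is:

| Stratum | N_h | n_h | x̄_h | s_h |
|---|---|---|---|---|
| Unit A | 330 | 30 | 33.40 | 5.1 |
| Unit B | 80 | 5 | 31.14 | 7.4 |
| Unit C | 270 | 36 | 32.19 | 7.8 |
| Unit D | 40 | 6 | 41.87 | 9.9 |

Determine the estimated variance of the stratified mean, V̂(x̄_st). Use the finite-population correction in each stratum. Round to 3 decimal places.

V̂(x̄_st) = Σ W_h² (1 − n_h/N_h) s_h²/n_h, with W_h = N_h/N and N = 720:
  stratum Unit A: (330/720)²·(1 − 30/330)·5.1²/30 = 0.165573
  stratum Unit B: (80/720)²·(1 − 5/80)·7.4²/5 = 0.126759
  stratum Unit C: (270/720)²·(1 − 36/270)·7.8²/36 = 0.205969
  stratum Unit D: (40/720)²·(1 − 6/40)·9.9²/6 = 0.0428542
V̂(x̄_st) = 0.541155

V̂(x̄_st) ≈ 0.541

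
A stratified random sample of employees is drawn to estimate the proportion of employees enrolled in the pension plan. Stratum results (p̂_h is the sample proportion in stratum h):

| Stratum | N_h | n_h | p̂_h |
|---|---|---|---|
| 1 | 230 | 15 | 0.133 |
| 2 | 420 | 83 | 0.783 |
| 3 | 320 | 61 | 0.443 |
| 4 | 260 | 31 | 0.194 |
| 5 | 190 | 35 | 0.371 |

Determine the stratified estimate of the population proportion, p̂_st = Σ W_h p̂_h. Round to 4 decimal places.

N = 1420; stratum weights W_h = N_h/N.
p̂_st = Σ W_h p̂_h = (230·0.133 + 420·0.783 + 320·0.443 + 260·0.194 + 190·0.371)/1420 = 0.43813

p̂_st ≈ 0.4381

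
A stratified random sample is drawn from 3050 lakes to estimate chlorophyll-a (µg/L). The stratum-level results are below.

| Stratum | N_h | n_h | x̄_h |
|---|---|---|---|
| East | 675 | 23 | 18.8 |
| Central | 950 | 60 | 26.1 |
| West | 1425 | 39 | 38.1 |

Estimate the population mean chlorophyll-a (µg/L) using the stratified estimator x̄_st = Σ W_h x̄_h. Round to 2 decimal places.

x̄_st ≈ 30.09

N = Σ N_h = 3050. Stratum weights W_h = N_h/N.
x̄_st = (675·18.8 + 950·26.1 + 1425·38.1) / 3050 = 30.0910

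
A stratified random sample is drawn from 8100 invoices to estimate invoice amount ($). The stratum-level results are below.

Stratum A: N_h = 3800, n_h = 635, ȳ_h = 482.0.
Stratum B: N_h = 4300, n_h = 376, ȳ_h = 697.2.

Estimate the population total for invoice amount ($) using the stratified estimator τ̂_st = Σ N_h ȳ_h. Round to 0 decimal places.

τ̂_st ≈ 4829560

τ̂_st = Σ N_h ȳ_h = 3800·482.0 + 4300·697.2 = 4829560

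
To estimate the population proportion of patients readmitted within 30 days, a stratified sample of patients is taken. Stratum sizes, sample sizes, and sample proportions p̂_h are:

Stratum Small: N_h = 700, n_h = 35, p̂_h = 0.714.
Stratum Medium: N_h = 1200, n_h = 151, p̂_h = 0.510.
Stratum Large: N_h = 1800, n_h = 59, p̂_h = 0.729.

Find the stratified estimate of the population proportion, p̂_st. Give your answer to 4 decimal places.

p̂_st ≈ 0.6551

N = 3700; stratum weights W_h = N_h/N.
p̂_st = Σ W_h p̂_h = (700·0.714 + 1200·0.510 + 1800·0.729)/3700 = 0.65514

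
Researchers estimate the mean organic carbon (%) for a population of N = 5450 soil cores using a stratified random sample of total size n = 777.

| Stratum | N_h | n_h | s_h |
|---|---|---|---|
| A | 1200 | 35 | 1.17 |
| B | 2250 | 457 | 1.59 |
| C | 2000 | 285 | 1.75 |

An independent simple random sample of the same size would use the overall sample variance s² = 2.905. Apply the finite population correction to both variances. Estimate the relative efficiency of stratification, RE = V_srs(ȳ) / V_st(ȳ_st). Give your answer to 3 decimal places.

V̂(ȳ_st) = Σ W_h² (1 − n_h/N_h) s_h²/n_h, with W_h = N_h/N and N = 5450:
  stratum A: (1200/5450)²·(1 − 35/1200)·1.17²/35 = 0.00184085
  stratum B: (2250/5450)²·(1 − 457/2250)·1.59²/457 = 0.00075136
  stratum C: (2000/5450)²·(1 − 285/2000)·1.75²/285 = 0.00124089
V_st = 0.00383309
V_srs = (1 − 777/5450)·2.905/777 = 0.00320571
Relative efficiency = V_srs / V_st = 0.00320571/0.00383309 = 0.8363

RE ≈ 0.836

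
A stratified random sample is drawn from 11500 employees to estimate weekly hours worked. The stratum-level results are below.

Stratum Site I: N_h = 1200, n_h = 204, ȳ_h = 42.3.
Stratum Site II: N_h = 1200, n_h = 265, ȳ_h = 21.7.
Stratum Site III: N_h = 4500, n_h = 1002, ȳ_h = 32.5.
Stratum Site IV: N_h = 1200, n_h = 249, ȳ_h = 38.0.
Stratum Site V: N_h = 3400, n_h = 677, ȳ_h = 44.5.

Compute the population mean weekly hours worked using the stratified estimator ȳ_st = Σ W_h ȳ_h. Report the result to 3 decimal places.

ȳ_st ≈ 36.517

N = Σ N_h = 11500. Stratum weights W_h = N_h/N.
ȳ_st = (1200·42.3 + 1200·21.7 + 4500·32.5 + 1200·38.0 + 3400·44.5) / 11500 = 36.51739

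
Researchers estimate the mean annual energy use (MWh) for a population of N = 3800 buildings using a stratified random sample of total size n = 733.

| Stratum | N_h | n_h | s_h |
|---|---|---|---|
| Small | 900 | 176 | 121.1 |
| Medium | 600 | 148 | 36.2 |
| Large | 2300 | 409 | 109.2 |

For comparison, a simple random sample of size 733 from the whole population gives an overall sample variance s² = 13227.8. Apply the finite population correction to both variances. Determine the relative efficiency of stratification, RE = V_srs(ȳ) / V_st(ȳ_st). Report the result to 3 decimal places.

V̂(ȳ_st) = Σ W_h² (1 − n_h/N_h) s_h²/n_h, with W_h = N_h/N and N = 3800:
  stratum Small: (900/3800)²·(1 − 176/900)·121.1²/176 = 3.76001
  stratum Medium: (600/3800)²·(1 − 148/600)·36.2²/148 = 0.166295
  stratum Large: (2300/3800)²·(1 − 409/2300)·109.2²/409 = 8.78161
V_st = 12.7079
V_srs = (1 − 733/3800)·13227.8/733 = 14.5651
Relative efficiency = V_srs / V_st = 14.5651/12.7079 = 1.1461

RE ≈ 1.146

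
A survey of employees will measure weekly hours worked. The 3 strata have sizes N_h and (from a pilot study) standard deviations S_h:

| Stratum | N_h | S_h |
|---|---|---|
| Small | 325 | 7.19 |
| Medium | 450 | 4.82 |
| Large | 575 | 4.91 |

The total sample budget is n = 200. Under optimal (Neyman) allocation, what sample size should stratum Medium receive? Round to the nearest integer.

59

Neyman allocation: n_h = n · N_h S_h / Σ N_i S_i, with n = 200.
  stratum Small: N_h·S_h = 325·7.19 = 2336.75
  stratum Medium: N_h·S_h = 450·4.82 = 2169.00
  stratum Large: N_h·S_h = 575·4.91 = 2823.25
Σ N_h S_h = 7329.00
n for stratum Medium = 200·2169.00/7329.00 = 59.190 → 59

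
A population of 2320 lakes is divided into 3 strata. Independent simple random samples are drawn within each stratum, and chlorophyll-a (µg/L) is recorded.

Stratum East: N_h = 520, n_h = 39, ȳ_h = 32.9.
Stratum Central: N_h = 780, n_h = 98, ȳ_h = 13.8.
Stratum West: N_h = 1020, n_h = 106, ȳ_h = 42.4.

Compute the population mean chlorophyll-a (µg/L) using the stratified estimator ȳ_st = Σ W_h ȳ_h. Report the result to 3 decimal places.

N = Σ N_h = 2320. Stratum weights W_h = N_h/N.
ȳ_st = (520·32.9 + 780·13.8 + 1020·42.4) / 2320 = 30.65517

ȳ_st ≈ 30.655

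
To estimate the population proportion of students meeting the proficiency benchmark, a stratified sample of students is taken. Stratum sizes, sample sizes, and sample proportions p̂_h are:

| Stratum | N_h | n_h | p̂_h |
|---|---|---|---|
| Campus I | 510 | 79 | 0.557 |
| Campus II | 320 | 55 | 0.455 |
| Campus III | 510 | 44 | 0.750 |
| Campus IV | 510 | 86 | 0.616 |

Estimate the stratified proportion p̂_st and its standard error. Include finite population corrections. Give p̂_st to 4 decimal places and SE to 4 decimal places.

N = 1850; stratum weights W_h = N_h/N.
p̂_st = Σ W_h p̂_h = (510·0.557 + 320·0.455 + 510·0.750 + 510·0.616)/1850 = 0.60883
V̂(p̂_st) = Σ W_h² (1 − n_h/N_h) p̂_h(1−p̂_h)/(n_h−1):
  stratum Campus I: (510/1850)²·(1 − 79/510)·0.557·0.443/78 = 0.000203174
  stratum Campus II: (320/1850)²·(1 − 55/320)·0.455·0.545/54 = 0.00011378
  stratum Campus III: (510/1850)²·(1 − 44/510)·0.750·0.250/43 = 0.000302793
  stratum Campus IV: (510/1850)²·(1 − 86/510)·0.616·0.384/85 = 0.000175827
V̂(p̂_st) = 0.000795574; SE = √V̂ = 0.0282059

p̂_st ≈ 0.6088, SE ≈ 0.0282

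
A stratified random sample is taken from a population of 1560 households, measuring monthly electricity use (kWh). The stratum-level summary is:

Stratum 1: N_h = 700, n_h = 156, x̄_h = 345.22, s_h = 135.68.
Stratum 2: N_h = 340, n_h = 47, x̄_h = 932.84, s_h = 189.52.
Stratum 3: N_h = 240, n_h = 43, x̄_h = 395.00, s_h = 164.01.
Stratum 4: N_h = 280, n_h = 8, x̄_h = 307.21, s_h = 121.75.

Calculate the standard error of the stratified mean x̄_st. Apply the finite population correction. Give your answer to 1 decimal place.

SE(x̄_st) ≈ 10.9

V̂(x̄_st) = Σ W_h² (1 − n_h/N_h) s_h²/n_h, with W_h = N_h/N and N = 1560:
  stratum 1: (700/1560)²·(1 − 156/700)·135.68²/156 = 18.4652
  stratum 2: (340/1560)²·(1 − 47/340)·189.52²/47 = 31.2831
  stratum 3: (240/1560)²·(1 − 43/240)·164.01²/43 = 12.1535
  stratum 4: (280/1560)²·(1 − 8/280)·121.75²/8 = 57.9863
V̂(x̄_st) = 119.888
SE(x̄_st) = √119.888 = 10.9493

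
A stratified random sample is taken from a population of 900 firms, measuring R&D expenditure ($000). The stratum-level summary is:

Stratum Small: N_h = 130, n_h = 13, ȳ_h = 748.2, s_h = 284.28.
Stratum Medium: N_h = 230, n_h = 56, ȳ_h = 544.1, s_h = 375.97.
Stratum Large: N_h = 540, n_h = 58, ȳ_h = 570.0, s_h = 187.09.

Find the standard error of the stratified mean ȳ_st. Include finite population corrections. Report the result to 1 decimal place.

SE(ȳ_st) ≈ 20.9

V̂(ȳ_st) = Σ W_h² (1 − n_h/N_h) s_h²/n_h, with W_h = N_h/N and N = 900:
  stratum Small: (130/900)²·(1 − 13/130)·284.28²/13 = 116.733
  stratum Medium: (230/900)²·(1 − 56/230)·375.97²/56 = 124.713
  stratum Large: (540/900)²·(1 − 58/540)·187.09²/58 = 193.923
V̂(ȳ_st) = 435.368
SE(ȳ_st) = √435.368 = 20.8655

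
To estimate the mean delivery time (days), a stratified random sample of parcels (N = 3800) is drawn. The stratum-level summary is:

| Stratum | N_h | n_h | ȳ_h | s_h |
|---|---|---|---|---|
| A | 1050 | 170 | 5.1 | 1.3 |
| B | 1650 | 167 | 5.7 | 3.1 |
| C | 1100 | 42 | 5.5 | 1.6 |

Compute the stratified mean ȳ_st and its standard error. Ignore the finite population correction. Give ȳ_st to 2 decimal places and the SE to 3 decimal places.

ȳ_st = Σ W_h ȳ_h = (1050·5.1 + 1650·5.7 + 1100·5.5)/3800 = 5.47632
V̂(ȳ_st) = Σ W_h² s_h²/n_h, with W_h = N_h/N and N = 3800:
  stratum A: (1050/3800)²·1.3²/170 = 0.000759013
  stratum B: (1650/3800)²·3.1²/167 = 0.0108494
  stratum C: (1100/3800)²·1.6²/42 = 0.00510751
V̂(ȳ_st) = 0.016716
SE(ȳ_st) = √0.016716 = 0.12929

ȳ_st ≈ 5.48, SE ≈ 0.129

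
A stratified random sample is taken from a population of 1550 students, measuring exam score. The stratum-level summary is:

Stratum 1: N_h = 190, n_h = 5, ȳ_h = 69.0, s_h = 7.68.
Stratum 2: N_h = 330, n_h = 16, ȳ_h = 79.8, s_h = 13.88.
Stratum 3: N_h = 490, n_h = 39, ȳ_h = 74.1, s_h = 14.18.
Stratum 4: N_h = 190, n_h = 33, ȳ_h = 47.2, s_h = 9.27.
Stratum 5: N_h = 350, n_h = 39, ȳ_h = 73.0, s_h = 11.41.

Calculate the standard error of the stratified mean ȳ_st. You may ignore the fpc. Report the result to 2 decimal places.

SE(ȳ_st) ≈ 1.20

V̂(ȳ_st) = Σ W_h² s_h²/n_h, with W_h = N_h/N and N = 1550:
  stratum 1: (190/1550)²·7.68²/5 = 0.177254
  stratum 2: (330/1550)²·13.88²/16 = 0.545787
  stratum 3: (490/1550)²·14.18²/39 = 0.515248
  stratum 4: (190/1550)²·9.27²/33 = 0.0391282
  stratum 5: (350/1550)²·11.41²/39 = 0.170208
V̂(ȳ_st) = 1.44763
SE(ȳ_st) = √1.44763 = 1.20317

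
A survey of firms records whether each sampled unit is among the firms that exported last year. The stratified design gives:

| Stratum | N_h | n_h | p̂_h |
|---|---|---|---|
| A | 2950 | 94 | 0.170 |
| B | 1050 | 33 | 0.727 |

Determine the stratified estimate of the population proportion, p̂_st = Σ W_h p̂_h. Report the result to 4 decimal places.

p̂_st ≈ 0.3162

N = 4000; stratum weights W_h = N_h/N.
p̂_st = Σ W_h p̂_h = (2950·0.170 + 1050·0.727)/4000 = 0.31621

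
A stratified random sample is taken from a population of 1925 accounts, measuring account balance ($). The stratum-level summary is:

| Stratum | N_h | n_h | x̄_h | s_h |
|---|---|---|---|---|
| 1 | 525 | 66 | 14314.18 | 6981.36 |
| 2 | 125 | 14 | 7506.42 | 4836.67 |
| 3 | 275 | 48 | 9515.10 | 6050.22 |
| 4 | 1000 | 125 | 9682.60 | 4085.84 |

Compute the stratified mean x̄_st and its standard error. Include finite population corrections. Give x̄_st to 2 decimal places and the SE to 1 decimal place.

x̄_st ≈ 10780.52, SE ≈ 314.1

x̄_st = Σ W_h x̄_h = (525·14314.18 + 125·7506.42 + 275·9515.10 + 1000·9682.60)/1925 = 10780.51922
V̂(x̄_st) = Σ W_h² (1 − n_h/N_h) s_h²/n_h, with W_h = N_h/N and N = 1925:
  stratum 1: (525/1925)²·(1 − 66/525)·6981.36²/66 = 48022.7
  stratum 2: (125/1925)²·(1 − 14/125)·4836.67²/14 = 6256.57
  stratum 3: (275/1925)²·(1 − 48/275)·6050.22²/48 = 12846.9
  stratum 4: (1000/1925)²·(1 − 125/1000)·4085.84²/125 = 31535.5
V̂(x̄_st) = 98661.6
SE(x̄_st) = √98661.6 = 314.105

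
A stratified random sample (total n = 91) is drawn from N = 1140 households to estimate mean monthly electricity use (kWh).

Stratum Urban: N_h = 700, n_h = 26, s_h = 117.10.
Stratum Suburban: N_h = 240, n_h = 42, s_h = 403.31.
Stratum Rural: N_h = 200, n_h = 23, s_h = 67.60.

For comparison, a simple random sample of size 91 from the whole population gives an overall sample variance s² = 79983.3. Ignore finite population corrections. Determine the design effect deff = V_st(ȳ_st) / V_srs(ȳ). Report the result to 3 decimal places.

V̂(ȳ_st) = Σ W_h² s_h²/n_h, with W_h = N_h/N and N = 1140:
  stratum Urban: (700/1140)²·117.10²/26 = 198.851
  stratum Suburban: (240/1140)²·403.31²/42 = 171.649
  stratum Rural: (200/1140)²·67.60²/23 = 6.11527
V_st = 376.615
V_srs = s²/n = 79983.3/91 = 878.937
deff = V_st / V_srs = 376.615/878.937 = 0.4285

deff ≈ 0.428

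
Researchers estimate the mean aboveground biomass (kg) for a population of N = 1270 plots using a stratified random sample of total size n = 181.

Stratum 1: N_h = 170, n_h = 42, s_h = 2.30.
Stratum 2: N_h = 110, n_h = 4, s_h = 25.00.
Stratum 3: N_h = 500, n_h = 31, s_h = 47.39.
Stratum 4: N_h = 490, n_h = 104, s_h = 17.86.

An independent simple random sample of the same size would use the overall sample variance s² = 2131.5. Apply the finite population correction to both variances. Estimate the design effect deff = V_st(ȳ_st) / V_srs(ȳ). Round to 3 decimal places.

deff ≈ 1.191

V̂(ȳ_st) = Σ W_h² (1 − n_h/N_h) s_h²/n_h, with W_h = N_h/N and N = 1270:
  stratum 1: (170/1270)²·(1 − 42/170)·2.30²/42 = 0.00169925
  stratum 2: (110/1270)²·(1 − 4/110)·25.00²/4 = 1.12956
  stratum 3: (500/1270)²·(1 − 31/500)·47.39²/31 = 10.5329
  stratum 4: (490/1270)²·(1 − 104/490)·17.86²/104 = 0.359671
V_st = 12.0238
V_srs = (1 − 181/1270)·2131.5/181 = 10.0979
deff = V_st / V_srs = 12.0238/10.0979 = 1.1907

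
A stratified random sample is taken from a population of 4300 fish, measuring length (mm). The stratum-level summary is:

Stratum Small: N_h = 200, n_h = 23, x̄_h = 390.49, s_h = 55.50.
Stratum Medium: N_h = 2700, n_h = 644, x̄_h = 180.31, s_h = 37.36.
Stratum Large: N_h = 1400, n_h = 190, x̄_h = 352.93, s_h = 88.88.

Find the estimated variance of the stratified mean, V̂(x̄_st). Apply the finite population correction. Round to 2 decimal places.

V̂(x̄_st) ≈ 4.72

V̂(x̄_st) = Σ W_h² (1 − n_h/N_h) s_h²/n_h, with W_h = N_h/N and N = 4300:
  stratum Small: (200/4300)²·(1 − 23/200)·55.50²/23 = 0.256404
  stratum Medium: (2700/4300)²·(1 − 644/2700)·37.36²/644 = 0.650696
  stratum Large: (1400/4300)²·(1 − 190/1400)·88.88²/190 = 3.80918
V̂(x̄_st) = 4.71627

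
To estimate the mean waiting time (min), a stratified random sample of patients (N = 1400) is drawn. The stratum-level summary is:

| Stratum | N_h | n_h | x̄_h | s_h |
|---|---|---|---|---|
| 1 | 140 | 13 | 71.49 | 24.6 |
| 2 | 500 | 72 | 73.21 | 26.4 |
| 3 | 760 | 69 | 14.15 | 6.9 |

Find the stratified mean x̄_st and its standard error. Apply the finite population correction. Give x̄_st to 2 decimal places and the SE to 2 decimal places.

x̄_st = Σ W_h x̄_h = (140·71.49 + 500·73.21 + 760·14.15)/1400 = 40.97686
V̂(x̄_st) = Σ W_h² (1 − n_h/N_h) s_h²/n_h, with W_h = N_h/N and N = 1400:
  stratum 1: (140/1400)²·(1 − 13/140)·24.6²/13 = 0.422282
  stratum 2: (500/1400)²·(1 − 72/500)·26.4²/72 = 1.0569
  stratum 3: (760/1400)²·(1 − 69/760)·6.9²/69 = 0.184878
V̂(x̄_st) = 1.66406
SE(x̄_st) = √1.66406 = 1.28998

x̄_st ≈ 40.98, SE ≈ 1.29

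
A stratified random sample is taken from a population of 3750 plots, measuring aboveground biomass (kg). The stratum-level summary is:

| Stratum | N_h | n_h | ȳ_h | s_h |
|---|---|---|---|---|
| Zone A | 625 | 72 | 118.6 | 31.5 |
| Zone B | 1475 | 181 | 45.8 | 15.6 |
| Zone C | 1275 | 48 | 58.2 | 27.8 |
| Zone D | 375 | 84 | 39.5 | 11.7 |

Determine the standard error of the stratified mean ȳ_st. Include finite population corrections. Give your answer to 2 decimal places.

SE(ȳ_st) ≈ 1.52

V̂(ȳ_st) = Σ W_h² (1 − n_h/N_h) s_h²/n_h, with W_h = N_h/N and N = 3750:
  stratum Zone A: (625/3750)²·(1 − 72/625)·31.5²/72 = 0.338713
  stratum Zone B: (1475/3750)²·(1 − 181/1475)·15.6²/181 = 0.182488
  stratum Zone C: (1275/3750)²·(1 − 48/1275)·27.8²/48 = 1.79119
  stratum Zone D: (375/3750)²·(1 − 84/375)·11.7²/84 = 0.012646
V̂(ȳ_st) = 2.32503
SE(ȳ_st) = √2.32503 = 1.52481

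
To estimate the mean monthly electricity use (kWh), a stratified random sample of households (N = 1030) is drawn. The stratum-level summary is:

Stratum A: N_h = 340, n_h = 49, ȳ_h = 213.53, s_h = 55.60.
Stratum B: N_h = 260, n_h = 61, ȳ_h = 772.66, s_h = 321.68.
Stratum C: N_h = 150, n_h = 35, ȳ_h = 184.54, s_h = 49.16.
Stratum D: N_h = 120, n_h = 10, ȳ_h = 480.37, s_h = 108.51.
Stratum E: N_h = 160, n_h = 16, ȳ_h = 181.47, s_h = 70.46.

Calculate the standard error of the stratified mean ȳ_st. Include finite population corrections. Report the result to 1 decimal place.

V̂(ȳ_st) = Σ W_h² (1 − n_h/N_h) s_h²/n_h, with W_h = N_h/N and N = 1030:
  stratum A: (340/1030)²·(1 − 49/340)·55.60²/49 = 5.88371
  stratum B: (260/1030)²·(1 − 61/260)·321.68²/61 = 82.7314
  stratum C: (150/1030)²·(1 − 35/150)·49.16²/35 = 1.12272
  stratum D: (120/1030)²·(1 − 10/120)·108.51²/10 = 14.65
  stratum E: (160/1030)²·(1 − 16/160)·70.46²/16 = 6.73866
V̂(ȳ_st) = 111.127
SE(ȳ_st) = √111.127 = 10.5417

SE(ȳ_st) ≈ 10.5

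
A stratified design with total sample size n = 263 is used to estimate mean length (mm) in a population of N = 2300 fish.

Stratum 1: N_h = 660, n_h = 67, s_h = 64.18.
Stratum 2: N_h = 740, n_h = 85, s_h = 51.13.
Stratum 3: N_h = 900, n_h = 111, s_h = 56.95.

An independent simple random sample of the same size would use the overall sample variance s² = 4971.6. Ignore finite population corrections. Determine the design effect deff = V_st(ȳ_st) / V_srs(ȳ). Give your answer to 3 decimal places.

deff ≈ 0.673

V̂(ȳ_st) = Σ W_h² s_h²/n_h, with W_h = N_h/N and N = 2300:
  stratum 1: (660/2300)²·64.18²/67 = 5.0624
  stratum 2: (740/2300)²·51.13²/85 = 3.18376
  stratum 3: (900/2300)²·56.95²/111 = 4.47398
V_st = 12.7201
V_srs = s²/n = 4971.6/263 = 18.9034
deff = V_st / V_srs = 12.7201/18.9034 = 0.6729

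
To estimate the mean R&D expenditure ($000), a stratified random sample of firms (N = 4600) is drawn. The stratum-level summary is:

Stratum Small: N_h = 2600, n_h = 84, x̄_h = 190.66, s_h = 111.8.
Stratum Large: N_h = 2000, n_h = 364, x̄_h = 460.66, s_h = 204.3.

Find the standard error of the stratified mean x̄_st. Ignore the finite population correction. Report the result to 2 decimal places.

V̂(x̄_st) = Σ W_h² s_h²/n_h, with W_h = N_h/N and N = 4600:
  stratum Small: (2600/4600)²·111.8²/84 = 47.5374
  stratum Large: (2000/4600)²·204.3²/364 = 21.676
V̂(x̄_st) = 69.2134
SE(x̄_st) = √69.2134 = 8.31946

SE(x̄_st) ≈ 8.32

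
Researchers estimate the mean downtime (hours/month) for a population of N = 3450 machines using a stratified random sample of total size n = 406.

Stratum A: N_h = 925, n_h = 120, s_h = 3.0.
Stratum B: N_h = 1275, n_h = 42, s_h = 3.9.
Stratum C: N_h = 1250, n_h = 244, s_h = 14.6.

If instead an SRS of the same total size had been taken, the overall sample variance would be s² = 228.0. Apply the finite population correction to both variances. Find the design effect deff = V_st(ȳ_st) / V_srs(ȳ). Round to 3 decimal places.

V̂(ȳ_st) = Σ W_h² (1 − n_h/N_h) s_h²/n_h, with W_h = N_h/N and N = 3450:
  stratum A: (925/3450)²·(1 − 120/925)·3.0²/120 = 0.00469203
  stratum B: (1275/3450)²·(1 − 42/1275)·3.9²/42 = 0.0478316
  stratum C: (1250/3450)²·(1 − 244/1250)·14.6²/244 = 0.0922966
V_st = 0.14482
V_srs = (1 − 406/3450)·228.0/406 = 0.495489
deff = V_st / V_srs = 0.14482/0.495489 = 0.2923

deff ≈ 0.292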